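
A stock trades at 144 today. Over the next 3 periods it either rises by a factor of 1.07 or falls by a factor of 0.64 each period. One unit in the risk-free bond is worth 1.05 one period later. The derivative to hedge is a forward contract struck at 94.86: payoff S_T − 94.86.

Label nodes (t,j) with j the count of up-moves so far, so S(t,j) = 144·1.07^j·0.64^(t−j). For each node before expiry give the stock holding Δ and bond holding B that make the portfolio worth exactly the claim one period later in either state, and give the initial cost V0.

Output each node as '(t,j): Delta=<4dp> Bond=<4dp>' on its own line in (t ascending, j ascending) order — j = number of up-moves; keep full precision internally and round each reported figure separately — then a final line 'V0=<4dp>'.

(0,0): Delta=1.0000 Bond=-81.9436
(1,0): Delta=1.0000 Bond=-86.0408
(1,1): Delta=1.0000 Bond=-86.0408
(2,0): Delta=1.0000 Bond=-90.3429
(2,1): Delta=1.0000 Bond=-90.3429
(2,2): Delta=1.0000 Bond=-90.3429
V0=62.0564

Since d<R<u, set p* = (R−d)/(u−d) = 0.9535; price each node as the discounted p*-expectation of its children.
Terminal values V(3,·): V(3,0)=-57.1113, V(3,1)=-31.7488, V(3,2)=10.6540, V(3,3)=81.5462
Node (2,0) S=58.9824: V=(p*·-31.7488+(1−p*)·-57.1113)/1.05=-31.3605; Δ=(-31.7488−-57.1113)/(63.1112−37.7487)=1.0000; B=V−Δ·S=-90.3429
Node (2,1) S=98.6112: V=(p*·10.6540+(1−p*)·-31.7488)/1.05=8.2683; Δ=(10.6540−-31.7488)/(105.5140−63.1112)=1.0000; B=V−Δ·S=-90.3429
Node (2,2) S=164.8656: V=(p*·81.5462+(1−p*)·10.6540)/1.05=74.5227; Δ=(81.5462−10.6540)/(176.4062−105.5140)=1.0000; B=V−Δ·S=-90.3429
Node (1,0) S=92.1600: V=(p*·8.2683+(1−p*)·-31.3605)/1.05=6.1192; Δ=(8.2683−-31.3605)/(98.6112−58.9824)=1.0000; B=V−Δ·S=-86.0408
Node (1,1) S=154.0800: V=(p*·74.5227+(1−p*)·8.2683)/1.05=68.0392; Δ=(74.5227−8.2683)/(164.8656−98.6112)=1.0000; B=V−Δ·S=-86.0408
Node (0,0) S=144.0000: V=(p*·68.0392+(1−p*)·6.1192)/1.05=62.0564; Δ=(68.0392−6.1192)/(154.0800−92.1600)=1.0000; B=V−Δ·S=-81.9436
The time-0 hedge costs 62.0564, which is the no-arbitrage price.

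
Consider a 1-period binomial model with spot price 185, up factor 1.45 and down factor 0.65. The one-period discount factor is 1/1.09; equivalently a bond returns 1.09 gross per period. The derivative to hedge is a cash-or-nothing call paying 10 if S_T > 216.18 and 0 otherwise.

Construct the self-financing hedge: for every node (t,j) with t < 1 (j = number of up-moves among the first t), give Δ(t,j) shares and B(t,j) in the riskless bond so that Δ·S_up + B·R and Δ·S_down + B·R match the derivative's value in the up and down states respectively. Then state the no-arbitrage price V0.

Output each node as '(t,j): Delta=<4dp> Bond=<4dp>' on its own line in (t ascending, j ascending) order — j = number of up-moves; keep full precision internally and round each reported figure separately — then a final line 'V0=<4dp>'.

Risk-neutral probability p* = (R−d)/(u−d) = (1.09−0.65)/(1.45−0.65) = 0.5500.
Terminal values V(1,·): V(1,0)=0.0000, V(1,1)=10.0000
Node (0,0) S=185.0000: V=(p*·10.0000+(1−p*)·0.0000)/1.09=5.0459; Δ=(10.0000−0.0000)/(268.2500−120.2500)=0.0676; B=V−Δ·S=-7.4541
Self-financing check: at every node Δ·S+B equals the discounted successor values.

(0,0): Delta=0.0676 Bond=-7.4541
V0=5.0459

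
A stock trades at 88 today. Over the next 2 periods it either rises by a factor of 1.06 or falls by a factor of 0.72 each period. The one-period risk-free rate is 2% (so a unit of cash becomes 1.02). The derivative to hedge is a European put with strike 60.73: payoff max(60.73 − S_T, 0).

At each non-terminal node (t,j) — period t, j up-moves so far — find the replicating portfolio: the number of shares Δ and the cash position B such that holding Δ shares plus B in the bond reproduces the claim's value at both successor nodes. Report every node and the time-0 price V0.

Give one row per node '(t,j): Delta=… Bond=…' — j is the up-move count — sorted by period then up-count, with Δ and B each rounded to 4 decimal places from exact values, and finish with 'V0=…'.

(0,0): Delta=-0.0583 Bond=5.3272
(1,0): Delta=-0.7014 Bond=46.1864
(1,1): Delta=0.0000 Bond=0.0000
V0=0.2010

Since d<R<u, set p* = (R−d)/(u−d) = 0.8824; price each node as the discounted p*-expectation of its children.
At expiry t=2: V(2,0)=15.1108, V(2,1)=0.0000, V(2,2)=0.0000
Node (1,0) S=63.3600: V=(p*·0.0000+(1−p*)·15.1108)/1.02=1.7429; Δ=(0.0000−15.1108)/(67.1616−45.6192)=-0.7014; B=V−Δ·S=46.1864
Node (1,1) S=93.2800: V=(p*·0.0000+(1−p*)·0.0000)/1.02=0.0000; Δ=(0.0000−0.0000)/(98.8768−67.1616)=0.0000; B=V−Δ·S=0.0000
Node (0,0) S=88.0000: V=(p*·0.0000+(1−p*)·1.7429)/1.02=0.2010; Δ=(0.0000−1.7429)/(93.2800−63.3600)=-0.0583; B=V−Δ·S=5.3272
The time-0 hedge costs 0.2010, which is the no-arbitrage price.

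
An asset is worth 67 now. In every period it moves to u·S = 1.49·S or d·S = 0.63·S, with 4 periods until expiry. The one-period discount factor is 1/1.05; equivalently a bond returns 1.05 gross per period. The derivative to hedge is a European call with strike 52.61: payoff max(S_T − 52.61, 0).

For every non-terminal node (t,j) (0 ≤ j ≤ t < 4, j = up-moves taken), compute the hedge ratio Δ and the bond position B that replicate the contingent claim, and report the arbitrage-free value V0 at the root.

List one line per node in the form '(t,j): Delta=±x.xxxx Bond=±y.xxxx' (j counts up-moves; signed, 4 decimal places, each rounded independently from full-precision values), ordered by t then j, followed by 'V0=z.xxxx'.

(0,0): Delta=0.8121 Bond=-22.3720
(1,0): Delta=0.5605 Bond=-12.8719
(1,1): Delta=0.9235 Bond=-34.6150
(2,0): Delta=0.1307 Bond=-2.0857
(2,1): Delta=0.7509 Bond=-25.4896
(2,2): Delta=1.0000 Bond=-47.7188
(3,0): Delta=0.0000 Bond=0.0000
(3,1): Delta=0.1886 Bond=-4.4843
(3,2): Delta=1.0000 Bond=-50.1048
(3,3): Delta=1.0000 Bond=-50.1048
V0=32.0392

Risk-neutral probability p* = (R−d)/(u−d) = (1.05−0.63)/(1.49−0.63) = 0.4884.
At expiry t=4: V(4,0)=0.0000, V(4,1)=0.0000, V(4,2)=6.4276, V(4,3)=87.0185, V(4,4)=277.6225
(3,0): S=16.7531. Δ = (V_up−V_dn)/(S_up−S_dn) = (0.0000−0.0000)/(24.9622−10.5545) = 0.0000. V = [p*·0.0000 + (1−p*)·0.0000]/1.05 = 0.0000. B = V − Δ·S = 0.0000.
(3,1): S=39.6225. Δ = (V_up−V_dn)/(S_up−S_dn) = (6.4276−0.0000)/(59.0376−24.9622) = 0.1886. V = [p*·6.4276 + (1−p*)·0.0000]/1.05 = 2.9896. B = V − Δ·S = -4.4843.
(3,2): S=93.7104. Δ = (V_up−V_dn)/(S_up−S_dn) = (87.0185−6.4276)/(139.6285−59.0376) = 1.0000. V = [p*·87.0185 + (1−p*)·6.4276]/1.05 = 43.6057. B = V − Δ·S = -50.1048.
(3,3): S=221.6326. Δ = (V_up−V_dn)/(S_up−S_dn) = (277.6225−87.0185)/(330.2325−139.6285) = 1.0000. V = [p*·277.6225 + (1−p*)·87.0185]/1.05 = 171.5278. B = V − Δ·S = -50.1048.
(2,0): S=26.5923. Δ = (V_up−V_dn)/(S_up−S_dn) = (2.9896−0.0000)/(39.6225−16.7531) = 0.1307. V = [p*·2.9896 + (1−p*)·0.0000]/1.05 = 1.3905. B = V − Δ·S = -2.0857.
(2,1): S=62.8929. Δ = (V_up−V_dn)/(S_up−S_dn) = (43.6057−2.9896)/(93.7104−39.6225) = 0.7509. V = [p*·43.6057 + (1−p*)·2.9896]/1.05 = 21.7384. B = V − Δ·S = -25.4896.
(2,2): S=148.7467. Δ = (V_up−V_dn)/(S_up−S_dn) = (171.5278−43.6057)/(221.6326−93.7104) = 1.0000. V = [p*·171.5278 + (1−p*)·43.6057]/1.05 = 101.0279. B = V − Δ·S = -47.7188.
(1,0): S=42.2100. Δ = (V_up−V_dn)/(S_up−S_dn) = (21.7384−1.3905)/(62.8929−26.5923) = 0.5605. V = [p*·21.7384 + (1−p*)·1.3905]/1.05 = 10.7884. B = V − Δ·S = -12.8719.
(1,1): S=99.8300. Δ = (V_up−V_dn)/(S_up−S_dn) = (101.0279−21.7384)/(148.7467−62.8929) = 0.9235. V = [p*·101.0279 + (1−p*)·21.7384]/1.05 = 57.5821. B = V − Δ·S = -34.6150.
(0,0): S=67.0000. Δ = (V_up−V_dn)/(S_up−S_dn) = (57.5821−10.7884)/(99.8300−42.2100) = 0.8121. V = [p*·57.5821 + (1−p*)·10.7884]/1.05 = 32.0392. B = V − Δ·S = -22.3720.
The time-0 hedge costs 32.0392, which is the no-arbitrage price.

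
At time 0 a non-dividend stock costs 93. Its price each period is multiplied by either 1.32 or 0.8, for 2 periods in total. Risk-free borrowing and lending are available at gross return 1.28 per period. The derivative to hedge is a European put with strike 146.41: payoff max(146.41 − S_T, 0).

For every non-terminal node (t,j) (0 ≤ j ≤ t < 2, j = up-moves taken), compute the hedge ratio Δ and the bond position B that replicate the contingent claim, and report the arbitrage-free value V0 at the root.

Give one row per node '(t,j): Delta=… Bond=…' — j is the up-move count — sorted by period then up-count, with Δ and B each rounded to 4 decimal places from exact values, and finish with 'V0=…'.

The replicating-portfolio and risk-neutral prices coincide; use p* = (1.28−0.8)/(1.32−0.8) = 0.9231 for the latter.
Terminal payoffs: V(2,0)=86.8900, V(2,1)=48.2020, V(2,2)=0.0000
  t=1,j=0: stock 74.4000 → up 98.2080 (V=48.2020), down 59.5200 (V=86.8900). Price 39.9828; hedge Δ=-1.0000, bond B=114.3828.
  t=1,j=1: stock 122.7600 → up 162.0432 (V=0.0000), down 98.2080 (V=48.2020). Price 2.8968; hedge Δ=-0.7551, bond B=95.5929.
  t=0,j=0: stock 93.0000 → up 122.7600 (V=2.8968), down 74.4000 (V=39.9828). Price 4.4918; hedge Δ=-0.7669, bond B=75.8112.
Each (Δ,B) replicates both successor values, so the strategy is self-financing and V0 is arbitrage-free.

(0,0): Delta=-0.7669 Bond=75.8112
(1,0): Delta=-1.0000 Bond=114.3828
(1,1): Delta=-0.7551 Bond=95.5929
V0=4.4918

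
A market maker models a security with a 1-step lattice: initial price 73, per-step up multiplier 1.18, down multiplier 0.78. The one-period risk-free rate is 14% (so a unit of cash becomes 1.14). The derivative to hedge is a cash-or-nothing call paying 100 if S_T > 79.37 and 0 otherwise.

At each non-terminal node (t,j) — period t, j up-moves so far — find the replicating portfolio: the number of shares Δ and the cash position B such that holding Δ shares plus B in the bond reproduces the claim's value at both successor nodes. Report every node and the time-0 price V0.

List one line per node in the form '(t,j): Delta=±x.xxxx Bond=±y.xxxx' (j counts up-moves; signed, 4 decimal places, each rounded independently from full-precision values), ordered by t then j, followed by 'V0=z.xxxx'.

(0,0): Delta=3.4247 Bond=-171.0526
V0=78.9474

No-arbitrage ⇒ martingale measure with p* = (R−d)/(u−d) = 0.9000.
Terminal payoffs: V(1,0)=0.0000, V(1,1)=100.0000
Node (0,0) S=73.0000: V=(p*·100.0000+(1−p*)·0.0000)/1.14=78.9474; Δ=(100.0000−0.0000)/(86.1400−56.9400)=3.4247; B=V−Δ·S=-171.0526
Check: Δ(0,0)·S0 + B(0,0) = 78.9474 = V0.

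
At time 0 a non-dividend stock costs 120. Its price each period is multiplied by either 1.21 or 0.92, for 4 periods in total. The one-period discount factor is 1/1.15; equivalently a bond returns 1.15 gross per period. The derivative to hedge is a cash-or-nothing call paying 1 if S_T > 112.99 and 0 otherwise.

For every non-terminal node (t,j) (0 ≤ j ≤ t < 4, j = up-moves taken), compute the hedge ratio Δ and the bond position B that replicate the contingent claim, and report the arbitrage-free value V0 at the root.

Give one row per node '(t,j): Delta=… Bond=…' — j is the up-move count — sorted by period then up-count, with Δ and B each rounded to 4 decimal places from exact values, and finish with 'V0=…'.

(0,0): Delta=0.0002 Bond=0.5506
(1,0): Delta=0.0010 Bond=0.5401
(1,1): Delta=0.0000 Bond=0.6575
(2,0): Delta=0.0061 Bond=0.1034
(2,1): Delta=0.0000 Bond=0.7561
(2,2): Delta=0.0000 Bond=0.7561
(3,0): Delta=0.0369 Bond=-2.7586
(3,1): Delta=0.0000 Bond=0.8696
(3,2): Delta=0.0000 Bond=0.8696
(3,3): Delta=0.0000 Bond=0.8696
V0=0.5707

The replicating-portfolio and risk-neutral prices coincide; use p* = (1.15−0.92)/(1.21−0.92) = 0.7931 for the latter.
Terminal payoffs: V(4,0)=0.0000, V(4,1)=1.0000, V(4,2)=1.0000, V(4,3)=1.0000, V(4,4)=1.0000
Node (3,0) S=93.4426: V=(p*·1.0000+(1−p*)·0.0000)/1.15=0.6897; Δ=(1.0000−0.0000)/(113.0655−85.9672)=0.0369; B=V−Δ·S=-2.7586
Node (3,1) S=122.8973: V=(p*·1.0000+(1−p*)·1.0000)/1.15=0.8696; Δ=(1.0000−1.0000)/(148.7057−113.0655)=0.0000; B=V−Δ·S=0.8696
Node (3,2) S=161.6366: V=(p*·1.0000+(1−p*)·1.0000)/1.15=0.8696; Δ=(1.0000−1.0000)/(195.5803−148.7057)=0.0000; B=V−Δ·S=0.8696
Node (3,3) S=212.5873: V=(p*·1.0000+(1−p*)·1.0000)/1.15=0.8696; Δ=(1.0000−1.0000)/(257.2307−195.5803)=0.0000; B=V−Δ·S=0.8696
Node (2,0) S=101.5680: V=(p*·0.8696+(1−p*)·0.6897)/1.15=0.7238; Δ=(0.8696−0.6897)/(122.8973−93.4426)=0.0061; B=V−Δ·S=0.1034
Node (2,1) S=133.5840: V=(p*·0.8696+(1−p*)·0.8696)/1.15=0.7561; Δ=(0.8696−0.8696)/(161.6366−122.8973)=0.0000; B=V−Δ·S=0.7561
Node (2,2) S=175.6920: V=(p*·0.8696+(1−p*)·0.8696)/1.15=0.7561; Δ=(0.8696−0.8696)/(212.5873−161.6366)=0.0000; B=V−Δ·S=0.7561
Node (1,0) S=110.4000: V=(p*·0.7561+(1−p*)·0.7238)/1.15=0.6517; Δ=(0.7561−0.7238)/(133.5840−101.5680)=0.0010; B=V−Δ·S=0.5401
Node (1,1) S=145.2000: V=(p*·0.7561+(1−p*)·0.7561)/1.15=0.6575; Δ=(0.7561−0.7561)/(175.6920−133.5840)=0.0000; B=V−Δ·S=0.6575
Node (0,0) S=120.0000: V=(p*·0.6575+(1−p*)·0.6517)/1.15=0.5707; Δ=(0.6575−0.6517)/(145.2000−110.4000)=0.0002; B=V−Δ·S=0.5506
Check: Δ(0,0)·S0 + B(0,0) = 0.5707 = V0.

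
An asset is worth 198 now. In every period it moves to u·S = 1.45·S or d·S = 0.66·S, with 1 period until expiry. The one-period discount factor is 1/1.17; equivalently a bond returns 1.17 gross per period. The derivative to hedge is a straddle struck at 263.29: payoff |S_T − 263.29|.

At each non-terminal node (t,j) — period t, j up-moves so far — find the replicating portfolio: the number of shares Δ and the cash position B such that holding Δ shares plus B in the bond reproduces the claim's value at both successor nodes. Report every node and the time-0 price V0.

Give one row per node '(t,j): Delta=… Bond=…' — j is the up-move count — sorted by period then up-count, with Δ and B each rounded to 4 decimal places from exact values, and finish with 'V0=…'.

(0,0): Delta=-0.6956 Bond=191.0309
V0=53.3094

The replicating-portfolio and risk-neutral prices coincide; use p* = (1.17−0.66)/(1.45−0.66) = 0.6456 for the latter.
Terminal payoffs: V(1,0)=132.6100, V(1,1)=23.8100
(0,0): S=198.0000. Δ = (V_up−V_dn)/(S_up−S_dn) = (23.8100−132.6100)/(287.1000−130.6800) = -0.6956. V = [p*·23.8100 + (1−p*)·132.6100]/1.17 = 53.3094. B = V − Δ·S = 191.0309.
Root portfolio cost Δ·198+B reproduces V0=53.3094.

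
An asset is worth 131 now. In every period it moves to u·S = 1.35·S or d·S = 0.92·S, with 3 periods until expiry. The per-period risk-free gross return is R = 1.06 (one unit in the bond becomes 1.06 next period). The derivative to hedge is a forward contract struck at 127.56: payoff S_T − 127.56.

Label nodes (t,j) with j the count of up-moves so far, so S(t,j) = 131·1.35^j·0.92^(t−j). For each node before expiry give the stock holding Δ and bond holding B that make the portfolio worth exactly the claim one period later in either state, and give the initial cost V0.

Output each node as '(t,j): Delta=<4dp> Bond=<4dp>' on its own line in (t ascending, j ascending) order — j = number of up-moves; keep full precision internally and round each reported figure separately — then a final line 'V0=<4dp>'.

(0,0): Delta=1.0000 Bond=-107.1018
(1,0): Delta=1.0000 Bond=-113.5279
(1,1): Delta=1.0000 Bond=-113.5279
(2,0): Delta=1.0000 Bond=-120.3396
(2,1): Delta=1.0000 Bond=-120.3396
(2,2): Delta=1.0000 Bond=-120.3396
V0=23.8982

Since d<R<u, set p* = (R−d)/(u−d) = 0.3256; price each node as the discounted p*-expectation of its children.
At expiry t=3: V(3,0)=-25.5519, V(3,1)=22.1258, V(3,2)=92.0877, V(3,3)=194.7491
  t=2,j=0: stock 110.8784 → up 149.6858 (V=22.1258), down 102.0081 (V=-25.5519). Price -9.4612; hedge Δ=1.0000, bond B=-120.3396.
  t=2,j=1: stock 162.7020 → up 219.6477 (V=92.0877), down 149.6858 (V=22.1258). Price 42.3624; hedge Δ=1.0000, bond B=-120.3396.
  t=2,j=2: stock 238.7475 → up 322.3091 (V=194.7491), down 219.6477 (V=92.0877). Price 118.4079; hedge Δ=1.0000, bond B=-120.3396.
  t=1,j=0: stock 120.5200 → up 162.7020 (V=42.3624), down 110.8784 (V=-9.4612). Price 6.9921; hedge Δ=1.0000, bond B=-113.5279.
  t=1,j=1: stock 176.8500 → up 238.7475 (V=118.4079), down 162.7020 (V=42.3624). Price 63.3221; hedge Δ=1.0000, bond B=-113.5279.
  t=0,j=0: stock 131.0000 → up 176.8500 (V=63.3221), down 120.5200 (V=6.9921). Price 23.8982; hedge Δ=1.0000, bond B=-107.1018.
Root portfolio cost Δ·131+B reproduces V0=23.8982.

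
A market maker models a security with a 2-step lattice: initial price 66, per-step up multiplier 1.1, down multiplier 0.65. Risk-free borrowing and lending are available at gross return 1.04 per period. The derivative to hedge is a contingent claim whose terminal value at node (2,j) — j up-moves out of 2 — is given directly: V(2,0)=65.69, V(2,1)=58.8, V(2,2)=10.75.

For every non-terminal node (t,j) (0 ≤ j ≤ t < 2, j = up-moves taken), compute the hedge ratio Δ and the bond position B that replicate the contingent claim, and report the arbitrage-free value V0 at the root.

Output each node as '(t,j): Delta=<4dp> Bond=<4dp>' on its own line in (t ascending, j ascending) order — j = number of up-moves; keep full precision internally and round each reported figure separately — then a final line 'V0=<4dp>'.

(0,0): Delta=-1.3779 Bond=112.0535
(1,0): Delta=-0.3569 Bond=72.7329
(1,1): Delta=-1.4708 Bond=123.2746
V0=21.1091

The replicating-portfolio and risk-neutral prices coincide; use p* = (1.04−0.65)/(1.1−0.65) = 0.8667 for the latter.
At expiry t=2: V(2,0)=65.6900, V(2,1)=58.8000, V(2,2)=10.7500
Node (1,0) S=42.9000: V=(p*·58.8000+(1−p*)·65.6900)/1.04=57.4218; Δ=(58.8000−65.6900)/(47.1900−27.8850)=-0.3569; B=V−Δ·S=72.7329
Node (1,1) S=72.6000: V=(p*·10.7500+(1−p*)·58.8000)/1.04=16.4968; Δ=(10.7500−58.8000)/(79.8600−47.1900)=-1.4708; B=V−Δ·S=123.2746
Node (0,0) S=66.0000: V=(p*·16.4968+(1−p*)·57.4218)/1.04=21.1091; Δ=(16.4968−57.4218)/(72.6000−42.9000)=-1.3779; B=V−Δ·S=112.0535
Check: Δ(0,0)·S0 + B(0,0) = 21.1091 = V0.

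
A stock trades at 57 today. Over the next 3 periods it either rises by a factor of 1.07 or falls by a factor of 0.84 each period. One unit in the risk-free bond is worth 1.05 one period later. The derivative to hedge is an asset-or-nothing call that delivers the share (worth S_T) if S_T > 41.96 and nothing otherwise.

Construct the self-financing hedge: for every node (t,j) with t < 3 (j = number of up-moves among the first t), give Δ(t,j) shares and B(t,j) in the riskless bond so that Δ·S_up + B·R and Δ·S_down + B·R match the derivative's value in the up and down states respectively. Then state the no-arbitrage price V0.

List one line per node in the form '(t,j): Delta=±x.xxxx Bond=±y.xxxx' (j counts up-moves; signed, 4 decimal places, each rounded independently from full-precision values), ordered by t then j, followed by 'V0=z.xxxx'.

Under the risk-neutral measure, an up-move has probability p* = (R−d)/(u−d) = 0.9130 and values discount at R = 1.05.
Payoff layer (t=3): V(3,0)=0.0000, V(3,1)=43.0345, V(3,2)=54.8178, V(3,3)=69.8275
  t=2,j=0: stock 40.2192 → up 43.0345 (V=43.0345), down 33.7841 (V=0.0000). Price 37.4213; hedge Δ=4.6522, bond B=-149.6854.
  t=2,j=1: stock 51.2316 → up 54.8178 (V=54.8178), down 43.0345 (V=43.0345). Price 51.2316; hedge Δ=1.0000, bond B=0.0000.
  t=2,j=2: stock 65.2593 → up 69.8275 (V=69.8275), down 54.8178 (V=54.8178). Price 65.2593; hedge Δ=1.0000, bond B=0.0000.
  t=1,j=0: stock 47.8800 → up 51.2316 (V=51.2316), down 40.2192 (V=37.4213). Price 47.6483; hedge Δ=1.2541, bond B=-12.3963.
  t=1,j=1: stock 60.9900 → up 65.2593 (V=65.2593), down 51.2316 (V=51.2316). Price 60.9900; hedge Δ=1.0000, bond B=0.0000.
  t=0,j=0: stock 57.0000 → up 60.9900 (V=60.9900), down 47.8800 (V=47.6483). Price 56.9808; hedge Δ=1.0177, bond B=-1.0266.
The time-0 hedge costs 56.9808, which is the no-arbitrage price.

(0,0): Delta=1.0177 Bond=-1.0266
(1,0): Delta=1.2541 Bond=-12.3963
(1,1): Delta=1.0000 Bond=0.0000
(2,0): Delta=4.6522 Bond=-149.6854
(2,1): Delta=1.0000 Bond=0.0000
(2,2): Delta=1.0000 Bond=0.0000
V0=56.9808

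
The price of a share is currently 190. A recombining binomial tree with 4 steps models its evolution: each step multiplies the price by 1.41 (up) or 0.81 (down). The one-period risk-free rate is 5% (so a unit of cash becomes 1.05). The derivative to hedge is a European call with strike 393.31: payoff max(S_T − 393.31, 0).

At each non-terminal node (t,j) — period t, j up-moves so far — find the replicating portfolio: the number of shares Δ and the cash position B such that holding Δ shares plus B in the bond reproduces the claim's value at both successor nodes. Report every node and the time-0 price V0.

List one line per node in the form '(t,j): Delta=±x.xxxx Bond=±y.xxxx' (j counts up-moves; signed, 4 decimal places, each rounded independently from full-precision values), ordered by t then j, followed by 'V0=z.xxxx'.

Under the risk-neutral measure, an up-move has probability p* = (R−d)/(u−d) = 0.4000 and values discount at R = 1.05.
Payoff layer (t=4): V(4,0)=0.0000, V(4,1)=0.0000, V(4,2)=0.0000, V(4,3)=38.1057, V(4,4)=357.6729
(3,0): S=100.9738. Δ = (V_up−V_dn)/(S_up−S_dn) = (0.0000−0.0000)/(142.3730−81.7888) = 0.0000. V = [p*·0.0000 + (1−p*)·0.0000]/1.05 = 0.0000. B = V − Δ·S = 0.0000.
(3,1): S=175.7692. Δ = (V_up−V_dn)/(S_up−S_dn) = (0.0000−0.0000)/(247.8346−142.3730) = 0.0000. V = [p*·0.0000 + (1−p*)·0.0000]/1.05 = 0.0000. B = V − Δ·S = 0.0000.
(3,2): S=305.9686. Δ = (V_up−V_dn)/(S_up−S_dn) = (38.1057−0.0000)/(431.4157−247.8346) = 0.2076. V = [p*·38.1057 + (1−p*)·0.0000]/1.05 = 14.5165. B = V − Δ·S = -48.9931.
(3,3): S=532.6120. Δ = (V_up−V_dn)/(S_up−S_dn) = (357.6729−38.1057)/(750.9829−431.4157) = 1.0000. V = [p*·357.6729 + (1−p*)·38.1057]/1.05 = 158.0310. B = V − Δ·S = -374.5810.
(2,0): S=124.6590. Δ = (V_up−V_dn)/(S_up−S_dn) = (0.0000−0.0000)/(175.7692−100.9738) = 0.0000. V = [p*·0.0000 + (1−p*)·0.0000]/1.05 = 0.0000. B = V − Δ·S = 0.0000.
(2,1): S=216.9990. Δ = (V_up−V_dn)/(S_up−S_dn) = (14.5165−0.0000)/(305.9686−175.7692) = 0.1115. V = [p*·14.5165 + (1−p*)·0.0000]/1.05 = 5.5301. B = V − Δ·S = -18.6640.
(2,2): S=377.7390. Δ = (V_up−V_dn)/(S_up−S_dn) = (158.0310−14.5165)/(532.6120−305.9686) = 0.6332. V = [p*·158.0310 + (1−p*)·14.5165]/1.05 = 68.4974. B = V − Δ·S = -170.6935.
(1,0): S=153.9000. Δ = (V_up−V_dn)/(S_up−S_dn) = (5.5301−0.0000)/(216.9990−124.6590) = 0.0599. V = [p*·5.5301 + (1−p*)·0.0000]/1.05 = 2.1067. B = V − Δ·S = -7.1101.
(1,1): S=267.9000. Δ = (V_up−V_dn)/(S_up−S_dn) = (68.4974−5.5301)/(377.7390−216.9990) = 0.3917. V = [p*·68.4974 + (1−p*)·5.5301]/1.05 = 29.2543. B = V − Δ·S = -75.6913.
(0,0): S=190.0000. Δ = (V_up−V_dn)/(S_up−S_dn) = (29.2543−2.1067)/(267.9000−153.9000) = 0.2381. V = [p*·29.2543 + (1−p*)·2.1067]/1.05 = 12.3483. B = V − Δ·S = -32.8977.
Check: Δ(0,0)·S0 + B(0,0) = 12.3483 = V0.

(0,0): Delta=0.2381 Bond=-32.8977
(1,0): Delta=0.0599 Bond=-7.1101
(1,1): Delta=0.3917 Bond=-75.6913
(2,0): Delta=0.0000 Bond=0.0000
(2,1): Delta=0.1115 Bond=-18.6640
(2,2): Delta=0.6332 Bond=-170.6935
(3,0): Delta=0.0000 Bond=0.0000
(3,1): Delta=0.0000 Bond=0.0000
(3,2): Delta=0.2076 Bond=-48.9931
(3,3): Delta=1.0000 Bond=-374.5810
V0=12.3483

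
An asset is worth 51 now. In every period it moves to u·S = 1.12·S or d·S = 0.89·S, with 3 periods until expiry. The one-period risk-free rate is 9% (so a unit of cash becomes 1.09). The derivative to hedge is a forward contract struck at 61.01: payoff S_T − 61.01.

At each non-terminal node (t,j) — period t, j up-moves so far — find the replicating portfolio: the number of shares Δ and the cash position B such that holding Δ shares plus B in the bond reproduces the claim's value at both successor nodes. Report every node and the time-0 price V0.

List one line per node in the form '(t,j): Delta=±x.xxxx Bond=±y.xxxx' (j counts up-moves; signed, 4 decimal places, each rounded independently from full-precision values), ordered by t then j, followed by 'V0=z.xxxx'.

(0,0): Delta=1.0000 Bond=-47.1109
(1,0): Delta=1.0000 Bond=-51.3509
(1,1): Delta=1.0000 Bond=-51.3509
(2,0): Delta=1.0000 Bond=-55.9725
(2,1): Delta=1.0000 Bond=-55.9725
(2,2): Delta=1.0000 Bond=-55.9725
V0=3.8891

Since d<R<u, set p* = (R−d)/(u−d) = 0.8696; price each node as the discounted p*-expectation of its children.
Terminal payoffs: V(3,0)=-25.0566, V(3,1)=-15.7652, V(3,2)=-4.0728, V(3,3)=10.6413
Node (2,0) S=40.3971: V=(p*·-15.7652+(1−p*)·-25.0566)/1.09=-15.5754; Δ=(-15.7652−-25.0566)/(45.2448−35.9534)=1.0000; B=V−Δ·S=-55.9725
Node (2,1) S=50.8368: V=(p*·-4.0728+(1−p*)·-15.7652)/1.09=-5.1357; Δ=(-4.0728−-15.7652)/(56.9372−45.2448)=1.0000; B=V−Δ·S=-55.9725
Node (2,2) S=63.9744: V=(p*·10.6413+(1−p*)·-4.0728)/1.09=8.0019; Δ=(10.6413−-4.0728)/(71.6513−56.9372)=1.0000; B=V−Δ·S=-55.9725
Node (1,0) S=45.3900: V=(p*·-5.1357+(1−p*)·-15.5754)/1.09=-5.9609; Δ=(-5.1357−-15.5754)/(50.8368−40.3971)=1.0000; B=V−Δ·S=-51.3509
Node (1,1) S=57.1200: V=(p*·8.0019+(1−p*)·-5.1357)/1.09=5.7691; Δ=(8.0019−-5.1357)/(63.9744−50.8368)=1.0000; B=V−Δ·S=-51.3509
Node (0,0) S=51.0000: V=(p*·5.7691+(1−p*)·-5.9609)/1.09=3.8891; Δ=(5.7691−-5.9609)/(57.1200−45.3900)=1.0000; B=V−Δ·S=-47.1109
Each (Δ,B) replicates both successor values, so the strategy is self-financing and V0 is arbitrage-free.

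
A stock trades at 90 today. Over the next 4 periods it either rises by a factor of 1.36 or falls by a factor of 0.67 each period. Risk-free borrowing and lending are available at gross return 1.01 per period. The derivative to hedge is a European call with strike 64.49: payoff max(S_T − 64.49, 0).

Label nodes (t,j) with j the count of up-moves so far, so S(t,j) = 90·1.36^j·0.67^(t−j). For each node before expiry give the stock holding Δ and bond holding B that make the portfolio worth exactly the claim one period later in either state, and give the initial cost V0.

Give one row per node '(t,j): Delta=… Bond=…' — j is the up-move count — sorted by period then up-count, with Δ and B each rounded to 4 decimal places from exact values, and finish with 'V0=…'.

(0,0): Delta=0.7974 Bond=-33.9461
(1,0): Delta=0.5608 Bond=-20.0204
(1,1): Delta=0.9173 Bond=-48.9702
(2,0): Delta=0.1791 Bond=-4.8010
(2,1): Delta=0.7544 Bond=-36.0937
(2,2): Delta=1.0000 Bond=-63.2193
(3,0): Delta=0.0000 Bond=0.0000
(3,1): Delta=0.2700 Bond=-9.8406
(3,2): Delta=1.0000 Bond=-63.8515
(3,3): Delta=1.0000 Bond=-63.8515
V0=37.8173

No-arbitrage ⇒ martingale measure with p* = (R−d)/(u−d) = 0.4928.
At expiry t=4: V(4,0)=0.0000, V(4,1)=0.0000, V(4,2)=10.2357, V(4,3)=87.1920, V(4,4)=243.4018
(3,0): S=27.0687. Δ = (V_up−V_dn)/(S_up−S_dn) = (0.0000−0.0000)/(36.8134−18.1360) = 0.0000. V = [p*·0.0000 + (1−p*)·0.0000]/1.01 = 0.0000. B = V − Δ·S = 0.0000.
(3,1): S=54.9454. Δ = (V_up−V_dn)/(S_up−S_dn) = (10.2357−0.0000)/(74.7257−36.8134) = 0.2700. V = [p*·10.2357 + (1−p*)·0.0000]/1.01 = 4.9937. B = V − Δ·S = -9.8406.
(3,2): S=111.5309. Δ = (V_up−V_dn)/(S_up−S_dn) = (87.1920−10.2357)/(151.6820−74.7257) = 1.0000. V = [p*·87.1920 + (1−p*)·10.2357]/1.01 = 47.6794. B = V − Δ·S = -63.8515.
(3,3): S=226.3910. Δ = (V_up−V_dn)/(S_up−S_dn) = (243.4018−87.1920)/(307.8918−151.6820) = 1.0000. V = [p*·243.4018 + (1−p*)·87.1920]/1.01 = 162.5396. B = V − Δ·S = -63.8515.
(2,0): S=40.4010. Δ = (V_up−V_dn)/(S_up−S_dn) = (4.9937−0.0000)/(54.9454−27.0687) = 0.1791. V = [p*·4.9937 + (1−p*)·0.0000]/1.01 = 2.4363. B = V − Δ·S = -4.8010.
(2,1): S=82.0080. Δ = (V_up−V_dn)/(S_up−S_dn) = (47.6794−4.9937)/(111.5309−54.9454) = 0.7544. V = [p*·47.6794 + (1−p*)·4.9937]/1.01 = 25.7696. B = V − Δ·S = -36.0937.
(2,2): S=166.4640. Δ = (V_up−V_dn)/(S_up−S_dn) = (162.5396−47.6794)/(226.3910−111.5309) = 1.0000. V = [p*·162.5396 + (1−p*)·47.6794]/1.01 = 103.2447. B = V − Δ·S = -63.2193.
(1,0): S=60.3000. Δ = (V_up−V_dn)/(S_up−S_dn) = (25.7696−2.4363)/(82.0080−40.4010) = 0.5608. V = [p*·25.7696 + (1−p*)·2.4363]/1.01 = 13.7959. B = V − Δ·S = -20.0204.
(1,1): S=122.4000. Δ = (V_up−V_dn)/(S_up−S_dn) = (103.2447−25.7696)/(166.4640−82.0080) = 0.9173. V = [p*·103.2447 + (1−p*)·25.7696]/1.01 = 63.3126. B = V − Δ·S = -48.9702.
(0,0): S=90.0000. Δ = (V_up−V_dn)/(S_up−S_dn) = (63.3126−13.7959)/(122.4000−60.3000) = 0.7974. V = [p*·63.3126 + (1−p*)·13.7959]/1.01 = 37.8173. B = V − Δ·S = -33.9461.
Each (Δ,B) replicates both successor values, so the strategy is self-financing and V0 is arbitrage-free.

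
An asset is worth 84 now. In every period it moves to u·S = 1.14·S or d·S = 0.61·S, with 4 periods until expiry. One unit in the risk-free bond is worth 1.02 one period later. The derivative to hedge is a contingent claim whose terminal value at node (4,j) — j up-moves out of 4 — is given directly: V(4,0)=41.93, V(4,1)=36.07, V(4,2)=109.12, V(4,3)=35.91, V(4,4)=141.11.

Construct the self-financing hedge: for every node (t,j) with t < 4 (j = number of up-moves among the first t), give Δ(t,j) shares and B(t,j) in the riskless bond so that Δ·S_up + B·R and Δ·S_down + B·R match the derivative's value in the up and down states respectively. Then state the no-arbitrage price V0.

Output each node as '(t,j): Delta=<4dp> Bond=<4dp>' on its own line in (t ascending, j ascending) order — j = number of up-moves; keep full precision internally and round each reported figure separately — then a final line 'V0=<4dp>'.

(0,0): Delta=0.5835 Bond=31.4397
(1,0): Delta=-0.6555 Bond=95.5552
(1,1): Delta=0.7775 Bond=13.4871
(2,0): Delta=3.2658 Bond=-25.1023
(2,1): Delta=-1.2697 Bond=133.3400
(2,2): Delta=1.0981 Bond=-21.2431
(3,0): Delta=-0.5799 Bond=47.7201
(3,1): Delta=3.8681 Bond=-47.0651
(3,2): Delta=-2.0743 Bond=189.5888
(3,3): Delta=1.5949 Bond=-83.4993
V0=80.4500

Since d<R<u, set p* = (R−d)/(u−d) = 0.7736; price each node as the discounted p*-expectation of its children.
Terminal values V(4,·): V(4,0)=41.9300, V(4,1)=36.0700, V(4,2)=109.1200, V(4,3)=35.9100, V(4,4)=141.1100
(3,0): S=19.0664. Δ = (V_up−V_dn)/(S_up−S_dn) = (36.0700−41.9300)/(21.7357−11.6305) = -0.5799. V = [p*·36.0700 + (1−p*)·41.9300]/1.02 = 36.6635. B = V − Δ·S = 47.7201.
(3,1): S=35.6323. Δ = (V_up−V_dn)/(S_up−S_dn) = (109.1200−36.0700)/(40.6208−21.7357) = 3.8681. V = [p*·109.1200 + (1−p*)·36.0700]/1.02 = 90.7651. B = V − Δ·S = -47.0651.
(3,2): S=66.5915. Δ = (V_up−V_dn)/(S_up−S_dn) = (35.9100−109.1200)/(75.9143−40.6208) = -2.0743. V = [p*·35.9100 + (1−p*)·109.1200]/1.02 = 51.4567. B = V − Δ·S = 189.5888.
(3,3): S=124.4497. Δ = (V_up−V_dn)/(S_up−S_dn) = (141.1100−35.9100)/(141.8727−75.9143) = 1.5949. V = [p*·141.1100 + (1−p*)·35.9100]/1.02 = 114.9913. B = V − Δ·S = -83.4993.
(2,0): S=31.2564. Δ = (V_up−V_dn)/(S_up−S_dn) = (90.7651−36.6635)/(35.6323−19.0664) = 3.2658. V = [p*·90.7651 + (1−p*)·36.6635]/1.02 = 76.9761. B = V − Δ·S = -25.1023.
(2,1): S=58.4136. Δ = (V_up−V_dn)/(S_up−S_dn) = (51.4567−90.7651)/(66.5915−35.6323) = -1.2697. V = [p*·51.4567 + (1−p*)·90.7651]/1.02 = 59.1733. B = V − Δ·S = 133.3400.
(2,2): S=109.1664. Δ = (V_up−V_dn)/(S_up−S_dn) = (114.9913−51.4567)/(124.4497−66.5915) = 1.0981. V = [p*·114.9913 + (1−p*)·51.4567]/1.02 = 98.6334. B = V − Δ·S = -21.2431.
(1,0): S=51.2400. Δ = (V_up−V_dn)/(S_up−S_dn) = (59.1733−76.9761)/(58.4136−31.2564) = -0.6555. V = [p*·59.1733 + (1−p*)·76.9761]/1.02 = 61.9648. B = V − Δ·S = 95.5552.
(1,1): S=95.7600. Δ = (V_up−V_dn)/(S_up−S_dn) = (98.6334−59.1733)/(109.1664−58.4136) = 0.7775. V = [p*·98.6334 + (1−p*)·59.1733]/1.02 = 87.9403. B = V − Δ·S = 13.4871.
(0,0): S=84.0000. Δ = (V_up−V_dn)/(S_up−S_dn) = (87.9403−61.9648)/(95.7600−51.2400) = 0.5835. V = [p*·87.9403 + (1−p*)·61.9648]/1.02 = 80.4500. B = V − Δ·S = 31.4397.
The time-0 hedge costs 80.4500, which is the no-arbitrage price.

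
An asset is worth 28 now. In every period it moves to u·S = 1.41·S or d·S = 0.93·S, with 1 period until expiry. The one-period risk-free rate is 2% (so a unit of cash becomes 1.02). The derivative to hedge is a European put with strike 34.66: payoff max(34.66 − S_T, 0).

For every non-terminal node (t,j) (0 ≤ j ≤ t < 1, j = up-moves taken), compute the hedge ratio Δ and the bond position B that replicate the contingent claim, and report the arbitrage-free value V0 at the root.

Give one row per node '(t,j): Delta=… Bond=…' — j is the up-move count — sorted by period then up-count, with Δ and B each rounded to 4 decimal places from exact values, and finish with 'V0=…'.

(0,0): Delta=-0.6414 Bond=24.8248
V0=6.8664

Since d<R<u, set p* = (R−d)/(u−d) = 0.1875; price each node as the discounted p*-expectation of its children.
At expiry t=1: V(1,0)=8.6200, V(1,1)=0.0000
(0,0): S=28.0000. Δ = (V_up−V_dn)/(S_up−S_dn) = (0.0000−8.6200)/(39.4800−26.0400) = -0.6414. V = [p*·0.0000 + (1−p*)·8.6200]/1.02 = 6.8664. B = V − Δ·S = 24.8248.
Self-financing check: at every node Δ·S+B equals the discounted successor values.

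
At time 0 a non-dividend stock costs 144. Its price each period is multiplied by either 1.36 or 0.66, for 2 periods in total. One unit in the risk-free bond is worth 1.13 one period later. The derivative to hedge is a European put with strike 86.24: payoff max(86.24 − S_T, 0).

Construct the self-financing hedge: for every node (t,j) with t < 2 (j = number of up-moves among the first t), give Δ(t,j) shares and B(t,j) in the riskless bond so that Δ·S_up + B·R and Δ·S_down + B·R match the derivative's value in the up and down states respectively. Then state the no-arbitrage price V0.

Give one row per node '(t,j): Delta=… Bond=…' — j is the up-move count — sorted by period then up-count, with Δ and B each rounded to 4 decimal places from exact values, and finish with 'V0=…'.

Under the risk-neutral measure, an up-move has probability p* = (R−d)/(u−d) = 0.6714 and values discount at R = 1.13.
At expiry t=2: V(2,0)=23.5136, V(2,1)=0.0000, V(2,2)=0.0000
  t=1,j=0: stock 95.0400 → up 129.2544 (V=0.0000), down 62.7264 (V=23.5136). Price 6.8371; hedge Δ=-0.3534, bond B=40.4279.
  t=1,j=1: stock 195.8400 → up 266.3424 (V=0.0000), down 129.2544 (V=0.0000). Price 0.0000; hedge Δ=0.0000, bond B=0.0000.
  t=0,j=0: stock 144.0000 → up 195.8400 (V=0.0000), down 95.0400 (V=6.8371). Price 1.9880; hedge Δ=-0.0678, bond B=11.7553.
Each (Δ,B) replicates both successor values, so the strategy is self-financing and V0 is arbitrage-free.

(0,0): Delta=-0.0678 Bond=11.7553
(1,0): Delta=-0.3534 Bond=40.4279
(1,1): Delta=0.0000 Bond=0.0000
V0=1.9880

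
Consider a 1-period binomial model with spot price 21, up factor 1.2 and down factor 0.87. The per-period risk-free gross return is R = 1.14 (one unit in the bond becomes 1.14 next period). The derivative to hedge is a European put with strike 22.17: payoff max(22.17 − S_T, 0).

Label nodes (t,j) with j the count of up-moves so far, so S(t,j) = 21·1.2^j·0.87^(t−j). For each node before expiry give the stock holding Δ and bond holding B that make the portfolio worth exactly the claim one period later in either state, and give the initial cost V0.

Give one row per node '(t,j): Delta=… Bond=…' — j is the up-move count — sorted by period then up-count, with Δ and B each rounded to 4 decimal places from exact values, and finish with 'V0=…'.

(0,0): Delta=-0.5628 Bond=12.4402
V0=0.6220

No-arbitrage ⇒ martingale measure with p* = (R−d)/(u−d) = 0.8182.
Payoff layer (t=1): V(1,0)=3.9000, V(1,1)=0.0000
  t=0,j=0: stock 21.0000 → up 25.2000 (V=0.0000), down 18.2700 (V=3.9000). Price 0.6220; hedge Δ=-0.5628, bond B=12.4402.
Each (Δ,B) replicates both successor values, so the strategy is self-financing and V0 is arbitrage-free.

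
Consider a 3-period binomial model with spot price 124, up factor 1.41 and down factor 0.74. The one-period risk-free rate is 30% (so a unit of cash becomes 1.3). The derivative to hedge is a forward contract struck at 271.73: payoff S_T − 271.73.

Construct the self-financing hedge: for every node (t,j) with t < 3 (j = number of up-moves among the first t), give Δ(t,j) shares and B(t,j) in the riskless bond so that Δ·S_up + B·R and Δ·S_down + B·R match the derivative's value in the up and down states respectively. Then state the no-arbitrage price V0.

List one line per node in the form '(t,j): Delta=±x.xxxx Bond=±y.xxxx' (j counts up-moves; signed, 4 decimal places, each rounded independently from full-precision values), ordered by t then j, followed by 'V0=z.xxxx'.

(0,0): Delta=1.0000 Bond=-123.6823
(1,0): Delta=1.0000 Bond=-160.7870
(1,1): Delta=1.0000 Bond=-160.7870
(2,0): Delta=1.0000 Bond=-209.0231
(2,1): Delta=1.0000 Bond=-209.0231
(2,2): Delta=1.0000 Bond=-209.0231
V0=0.3177

Under the risk-neutral measure, an up-move has probability p* = (R−d)/(u−d) = 0.8358 and values discount at R = 1.3.
Terminal values V(3,·): V(3,0)=-221.4822, V(3,1)=-175.9876, V(3,2)=-89.3019, V(3,3)=75.8694
  t=2,j=0: stock 67.9024 → up 95.7424 (V=-175.9876), down 50.2478 (V=-221.4822). Price -141.1207; hedge Δ=1.0000, bond B=-209.0231.
  t=2,j=1: stock 129.3816 → up 182.4281 (V=-89.3019), down 95.7424 (V=-175.9876). Price -79.6415; hedge Δ=1.0000, bond B=-209.0231.
  t=2,j=2: stock 246.5244 → up 347.5994 (V=75.8694), down 182.4281 (V=-89.3019). Price 37.5013; hedge Δ=1.0000, bond B=-209.0231.
  t=1,j=0: stock 91.7600 → up 129.3816 (V=-79.6415), down 67.9024 (V=-141.1207). Price -69.0270; hedge Δ=1.0000, bond B=-160.7870.
  t=1,j=1: stock 174.8400 → up 246.5244 (V=37.5013), down 129.3816 (V=-79.6415). Price 14.0530; hedge Δ=1.0000, bond B=-160.7870.
  t=0,j=0: stock 124.0000 → up 174.8400 (V=14.0530), down 91.7600 (V=-69.0270). Price 0.3177; hedge Δ=1.0000, bond B=-123.6823.
Root portfolio cost Δ·124+B reproduces V0=0.3177.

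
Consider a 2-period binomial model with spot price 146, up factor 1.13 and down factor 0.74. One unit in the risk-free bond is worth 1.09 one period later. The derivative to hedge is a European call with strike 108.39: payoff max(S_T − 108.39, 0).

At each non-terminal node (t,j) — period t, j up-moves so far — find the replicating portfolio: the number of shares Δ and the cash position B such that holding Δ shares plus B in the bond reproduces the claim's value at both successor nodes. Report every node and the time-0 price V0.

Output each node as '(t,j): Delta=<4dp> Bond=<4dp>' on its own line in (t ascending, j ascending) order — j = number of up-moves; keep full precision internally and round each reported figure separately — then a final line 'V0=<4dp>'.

Risk-neutral probability p* = (R−d)/(u−d) = (1.09−0.74)/(1.13−0.74) = 0.8974.
Terminal payoffs: V(2,0)=0.0000, V(2,1)=13.6952, V(2,2)=78.0374
  t=1,j=0: stock 108.0400 → up 122.0852 (V=13.6952), down 79.9496 (V=0.0000). Price 11.2757; hedge Δ=0.3250, bond B=-23.8402.
  t=1,j=1: stock 164.9800 → up 186.4274 (V=78.0374), down 122.0852 (V=13.6952). Price 65.5396; hedge Δ=1.0000, bond B=-99.4404.
  t=0,j=0: stock 146.0000 → up 164.9800 (V=65.5396), down 108.0400 (V=11.2757). Price 55.0221; hedge Δ=0.9530, bond B=-84.1161.
Root portfolio cost Δ·146+B reproduces V0=55.0221.

(0,0): Delta=0.9530 Bond=-84.1161
(1,0): Delta=0.3250 Bond=-23.8402
(1,1): Delta=1.0000 Bond=-99.4404
V0=55.0221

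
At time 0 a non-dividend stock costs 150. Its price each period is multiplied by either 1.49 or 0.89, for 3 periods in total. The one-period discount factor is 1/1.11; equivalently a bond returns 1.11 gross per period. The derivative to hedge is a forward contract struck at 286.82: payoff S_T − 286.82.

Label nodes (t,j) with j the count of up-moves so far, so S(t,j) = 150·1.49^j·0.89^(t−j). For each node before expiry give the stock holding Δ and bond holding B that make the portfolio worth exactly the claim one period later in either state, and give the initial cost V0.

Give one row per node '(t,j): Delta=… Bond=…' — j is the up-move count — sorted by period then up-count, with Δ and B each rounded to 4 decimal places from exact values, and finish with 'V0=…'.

(0,0): Delta=1.0000 Bond=-209.7203
(1,0): Delta=1.0000 Bond=-232.7895
(1,1): Delta=1.0000 Bond=-232.7895
(2,0): Delta=1.0000 Bond=-258.3964
(2,1): Delta=1.0000 Bond=-258.3964
(2,2): Delta=1.0000 Bond=-258.3964
V0=-59.7203

No-arbitrage ⇒ martingale measure with p* = (R−d)/(u−d) = 0.3667.
Terminal payoffs: V(3,0)=-181.0746, V(3,1)=-109.7856, V(3,2)=9.5634, V(3,3)=209.3723
  t=2,j=0: stock 118.8150 → up 177.0343 (V=-109.7856), down 105.7454 (V=-181.0746). Price -139.5814; hedge Δ=1.0000, bond B=-258.3964.
  t=2,j=1: stock 198.9150 → up 296.3834 (V=9.5634), down 177.0343 (V=-109.7856). Price -59.4814; hedge Δ=1.0000, bond B=-258.3964.
  t=2,j=2: stock 333.0150 → up 496.1923 (V=209.3723), down 296.3834 (V=9.5634). Price 74.6186; hedge Δ=1.0000, bond B=-258.3964.
  t=1,j=0: stock 133.5000 → up 198.9150 (V=-59.4814), down 118.8150 (V=-139.5814). Price -99.2895; hedge Δ=1.0000, bond B=-232.7895.
  t=1,j=1: stock 223.5000 → up 333.0150 (V=74.6186), down 198.9150 (V=-59.4814). Price -9.2895; hedge Δ=1.0000, bond B=-232.7895.
  t=0,j=0: stock 150.0000 → up 223.5000 (V=-9.2895), down 133.5000 (V=-99.2895). Price -59.7203; hedge Δ=1.0000, bond B=-209.7203.
The time-0 hedge costs -59.7203, which is the no-arbitrage price.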